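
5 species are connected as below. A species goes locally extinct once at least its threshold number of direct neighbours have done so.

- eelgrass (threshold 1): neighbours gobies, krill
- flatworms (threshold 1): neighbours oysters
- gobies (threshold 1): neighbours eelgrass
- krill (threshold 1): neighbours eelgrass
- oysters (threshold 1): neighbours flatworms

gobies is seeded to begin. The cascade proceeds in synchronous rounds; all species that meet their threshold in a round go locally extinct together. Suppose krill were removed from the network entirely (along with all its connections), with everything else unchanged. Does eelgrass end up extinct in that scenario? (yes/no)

yes

With krill removed:
Round 1 — gobies goes locally extinct (initial).
Round 2 — checking thresholds:
  eelgrass: 1 of 1 neighbours ≥ 1, goes locally extinct.
Round 3 — no new extinctions; cascade stops.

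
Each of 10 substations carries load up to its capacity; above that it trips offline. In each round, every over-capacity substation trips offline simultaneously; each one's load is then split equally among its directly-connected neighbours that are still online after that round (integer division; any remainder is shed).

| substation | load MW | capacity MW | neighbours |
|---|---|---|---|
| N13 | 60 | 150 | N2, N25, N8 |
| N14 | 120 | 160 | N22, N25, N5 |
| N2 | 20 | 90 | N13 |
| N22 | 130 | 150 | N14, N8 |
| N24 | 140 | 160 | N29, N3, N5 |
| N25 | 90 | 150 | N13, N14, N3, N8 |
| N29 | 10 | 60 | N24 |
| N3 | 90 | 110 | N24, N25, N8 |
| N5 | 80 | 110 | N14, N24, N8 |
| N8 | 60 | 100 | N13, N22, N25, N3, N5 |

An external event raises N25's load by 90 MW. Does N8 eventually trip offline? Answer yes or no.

Round 1 — N25 at 180 > 150. N25 trips offline.
  N25 sheds 180 MW to N13, N14, N3, N8: 45 each.
    N13: 60+45 = 105 ≤ 150
    N14: 120+45 = 165 > 160
    N3: 90+45 = 135 > 110
    N8: 60+45 = 105 > 100
Round 2 — N14, N3, N8 trip offline.
  N14 sheds 165 MW to N22, N5: 82 each (1 lost).
    N22: 130+82 = 212 > 150
    N5: 80+82 = 162 > 110
  N3 sheds 135 MW to N24: 135 each.
    N24: 140+135 = 275 > 160
  N8 sheds 105 MW to N13, N22, N5: 35 each.
    N13: 105+35 = 140 ≤ 150
    N22: 212+35 = 247 > 150
    N5: 162+35 = 197 > 110
Round 3 — N22, N24, N5 trip offline.
  N22 sheds 247 MW: no online neighbours, lost.
  N24 sheds 275 MW to N29: 275 each.
    N29: 10+275 = 285 > 60
  N5 sheds 197 MW: no online neighbours, lost.
Round 4 — N29 trips offline.
  N29 sheds 285 MW: no online neighbours, lost.
No further trips.

yes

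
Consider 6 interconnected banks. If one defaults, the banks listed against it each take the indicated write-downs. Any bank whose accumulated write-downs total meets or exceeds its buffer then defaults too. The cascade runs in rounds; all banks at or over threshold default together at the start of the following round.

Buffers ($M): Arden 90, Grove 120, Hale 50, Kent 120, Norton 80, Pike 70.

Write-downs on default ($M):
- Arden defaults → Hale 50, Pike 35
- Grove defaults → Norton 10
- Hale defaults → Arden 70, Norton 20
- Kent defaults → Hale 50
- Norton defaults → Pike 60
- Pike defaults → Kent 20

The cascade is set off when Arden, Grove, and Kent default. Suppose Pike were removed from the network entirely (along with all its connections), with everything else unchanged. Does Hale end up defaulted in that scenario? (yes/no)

yes

With Pike removed:
Round 1 — Arden, Grove, Kent default (initial).
  Hale: +50+50 → 100 ≥ 50
  Norton: +10 → 10 < 80
Round 2 — Hale defaults.
  Norton: +20 → 30 < 80
No further defaults.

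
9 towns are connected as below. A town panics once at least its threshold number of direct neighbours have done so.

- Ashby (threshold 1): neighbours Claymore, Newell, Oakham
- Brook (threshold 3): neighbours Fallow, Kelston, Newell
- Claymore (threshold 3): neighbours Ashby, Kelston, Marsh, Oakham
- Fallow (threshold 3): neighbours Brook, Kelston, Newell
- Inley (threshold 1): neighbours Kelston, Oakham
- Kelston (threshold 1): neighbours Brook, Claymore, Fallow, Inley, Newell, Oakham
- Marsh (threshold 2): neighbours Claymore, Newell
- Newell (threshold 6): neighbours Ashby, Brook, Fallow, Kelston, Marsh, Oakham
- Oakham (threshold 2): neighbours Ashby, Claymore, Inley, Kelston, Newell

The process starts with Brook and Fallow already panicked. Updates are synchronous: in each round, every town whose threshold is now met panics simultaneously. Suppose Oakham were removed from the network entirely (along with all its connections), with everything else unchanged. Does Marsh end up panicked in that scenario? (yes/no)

With Oakham removed:
Round 1 — Brook, Fallow panic (initial).
Round 2 — checking thresholds:
  Kelston: 2 of 5 neighbours ≥ 1, panics.
  Newell: 2 of 5 neighbours < 6, not yet.
Round 3 — checking thresholds:
  Claymore: 1 of 3 neighbours < 3, not yet.
  Inley: 1 of 1 neighbours ≥ 1, panics.
  Newell: 3 of 5 neighbours < 6, not yet.
Round 4 — no new panics; cascade stops.

no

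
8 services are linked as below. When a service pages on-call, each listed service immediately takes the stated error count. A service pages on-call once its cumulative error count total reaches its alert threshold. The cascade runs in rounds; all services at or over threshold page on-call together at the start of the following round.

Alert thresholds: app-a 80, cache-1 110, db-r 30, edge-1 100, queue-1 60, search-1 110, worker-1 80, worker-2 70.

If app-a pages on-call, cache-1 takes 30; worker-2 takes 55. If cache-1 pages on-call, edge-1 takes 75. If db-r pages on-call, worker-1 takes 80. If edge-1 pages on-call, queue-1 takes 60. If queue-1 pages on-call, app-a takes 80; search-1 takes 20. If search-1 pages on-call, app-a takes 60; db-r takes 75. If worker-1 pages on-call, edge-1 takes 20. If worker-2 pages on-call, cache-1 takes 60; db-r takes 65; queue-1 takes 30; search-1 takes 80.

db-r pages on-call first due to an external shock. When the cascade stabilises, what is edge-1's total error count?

Round 1 — db-r pages on-call (initial).
  worker-1: +80 → 80 ≥ 80
Round 2 — worker-1 pages on-call.
  edge-1: +20 → 20 < 100
No further pages.

20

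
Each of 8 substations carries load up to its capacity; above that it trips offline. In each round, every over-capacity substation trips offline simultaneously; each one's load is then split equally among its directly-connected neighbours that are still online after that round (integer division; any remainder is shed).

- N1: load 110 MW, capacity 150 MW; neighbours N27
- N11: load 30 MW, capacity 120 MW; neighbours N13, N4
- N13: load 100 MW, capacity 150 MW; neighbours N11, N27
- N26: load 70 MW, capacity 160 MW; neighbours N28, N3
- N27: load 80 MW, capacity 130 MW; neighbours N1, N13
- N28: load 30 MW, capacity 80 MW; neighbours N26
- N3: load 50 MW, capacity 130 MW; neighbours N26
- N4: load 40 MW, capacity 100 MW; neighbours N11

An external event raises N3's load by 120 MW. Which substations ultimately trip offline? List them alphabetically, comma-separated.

N26, N28, N3

Round 1 — N3 at 170 > 130. N3 trips offline.
  N3 sheds 170 MW to N26: 170 each.
    N26: 70+170 = 240 > 160
Round 2 — N26 trips offline.
  N26 sheds 240 MW to N28: 240 each.
    N28: 30+240 = 270 > 80
Round 3 — N28 trips offline.
  N28 sheds 270 MW: no online neighbours, lost.
No further trips.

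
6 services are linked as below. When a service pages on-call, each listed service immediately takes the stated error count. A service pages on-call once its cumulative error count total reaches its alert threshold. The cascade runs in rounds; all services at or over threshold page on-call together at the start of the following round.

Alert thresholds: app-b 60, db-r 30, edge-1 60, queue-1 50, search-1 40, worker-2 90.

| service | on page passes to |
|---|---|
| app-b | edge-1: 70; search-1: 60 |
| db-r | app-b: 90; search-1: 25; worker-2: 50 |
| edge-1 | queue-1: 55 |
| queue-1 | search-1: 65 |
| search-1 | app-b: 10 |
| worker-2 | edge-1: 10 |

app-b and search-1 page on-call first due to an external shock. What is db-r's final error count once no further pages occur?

Round 1 — app-b, search-1 page on-call (initial).
  edge-1: +70 → 70 ≥ 60
Round 2 — edge-1 pages on-call.
  queue-1: +55 → 55 ≥ 50
Round 3 — queue-1 pages on-call.
No further pages.

0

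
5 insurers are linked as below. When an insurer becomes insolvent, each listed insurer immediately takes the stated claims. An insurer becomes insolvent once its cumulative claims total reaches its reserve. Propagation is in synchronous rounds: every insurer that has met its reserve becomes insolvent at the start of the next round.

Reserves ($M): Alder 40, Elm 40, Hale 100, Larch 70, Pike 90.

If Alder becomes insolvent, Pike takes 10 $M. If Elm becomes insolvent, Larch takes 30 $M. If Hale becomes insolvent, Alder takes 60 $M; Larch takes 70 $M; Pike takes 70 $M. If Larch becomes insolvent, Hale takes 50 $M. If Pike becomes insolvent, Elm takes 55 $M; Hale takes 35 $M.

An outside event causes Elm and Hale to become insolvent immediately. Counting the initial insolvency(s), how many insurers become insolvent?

Round 1 — Elm, Hale become insolvent (initial).
  Alder: +60 → 60 ≥ 40
  Larch: +30+70 → 100 ≥ 70
  Pike: +70 → 70 < 90
Round 2 — Alder, Larch become insolvent.
  Pike: +10 → 80 < 90
No further insolvencies.

4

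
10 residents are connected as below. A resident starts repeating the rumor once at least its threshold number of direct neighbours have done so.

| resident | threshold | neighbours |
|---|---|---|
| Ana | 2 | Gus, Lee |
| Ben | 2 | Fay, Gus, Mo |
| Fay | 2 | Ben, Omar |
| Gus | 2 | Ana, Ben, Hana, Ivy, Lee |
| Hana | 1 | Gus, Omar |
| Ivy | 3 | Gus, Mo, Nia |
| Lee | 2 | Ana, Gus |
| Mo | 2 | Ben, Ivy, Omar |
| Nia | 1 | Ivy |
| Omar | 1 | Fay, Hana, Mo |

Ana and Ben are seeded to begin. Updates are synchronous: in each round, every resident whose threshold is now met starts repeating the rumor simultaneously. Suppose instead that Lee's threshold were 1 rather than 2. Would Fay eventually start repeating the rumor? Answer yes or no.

yes

With Lee's threshold at 1:
Round 1 — Ana, Ben start repeating the rumor (initial).
Round 2 — checking thresholds:
  Fay: 1 of 2 neighbours < 2, below threshold.
  Gus: 2 of 5 neighbours ≥ 2, starts repeating the rumor.
  Lee: 1 of 2 neighbours ≥ 1, starts repeating the rumor.
  Mo: 1 of 3 neighbours < 2, below threshold.
Round 3 — checking thresholds:
  Fay: 1 of 2 neighbours < 2, below threshold.
  Hana: 1 of 2 neighbours ≥ 1, starts repeating the rumor.
  Ivy: 1 of 3 neighbours < 3, below threshold.
  Mo: 1 of 3 neighbours < 2, below threshold.
Round 4 — checking thresholds:
  Fay: 1 of 2 neighbours < 2, below threshold.
  Ivy: 1 of 3 neighbours < 3, below threshold.
  Mo: 1 of 3 neighbours < 2, below threshold.
  Omar: 1 of 3 neighbours ≥ 1, starts repeating the rumor.
Round 5 — checking thresholds:
  Fay: 2 of 2 neighbours ≥ 2, starts repeating the rumor.
  Ivy: 1 of 3 neighbours < 3, below threshold.
  Mo: 2 of 3 neighbours ≥ 2, starts repeating the rumor.
Round 6 — no new spreads; cascade stops.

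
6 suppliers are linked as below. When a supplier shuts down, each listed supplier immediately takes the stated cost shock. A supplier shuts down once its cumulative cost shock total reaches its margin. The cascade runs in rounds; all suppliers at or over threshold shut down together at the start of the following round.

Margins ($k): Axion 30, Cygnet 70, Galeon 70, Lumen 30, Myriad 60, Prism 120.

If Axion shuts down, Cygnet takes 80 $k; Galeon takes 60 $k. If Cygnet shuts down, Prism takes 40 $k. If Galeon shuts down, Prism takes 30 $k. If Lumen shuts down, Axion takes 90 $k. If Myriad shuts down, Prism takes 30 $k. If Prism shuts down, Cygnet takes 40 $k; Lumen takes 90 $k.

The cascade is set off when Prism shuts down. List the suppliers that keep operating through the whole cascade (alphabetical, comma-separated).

Galeon, Myriad

Round 1 — Prism shuts down (initial).
  Cygnet: +40 → 40 < 70
  Lumen: +90 → 90 ≥ 30
Round 2 — Lumen shuts down.
  Axion: +90 → 90 ≥ 30
Round 3 — Axion shuts down.
  Cygnet: +80 → 120 ≥ 70
  Galeon: +60 → 60 < 70
Round 4 — Cygnet shuts down.
No further shutdowns.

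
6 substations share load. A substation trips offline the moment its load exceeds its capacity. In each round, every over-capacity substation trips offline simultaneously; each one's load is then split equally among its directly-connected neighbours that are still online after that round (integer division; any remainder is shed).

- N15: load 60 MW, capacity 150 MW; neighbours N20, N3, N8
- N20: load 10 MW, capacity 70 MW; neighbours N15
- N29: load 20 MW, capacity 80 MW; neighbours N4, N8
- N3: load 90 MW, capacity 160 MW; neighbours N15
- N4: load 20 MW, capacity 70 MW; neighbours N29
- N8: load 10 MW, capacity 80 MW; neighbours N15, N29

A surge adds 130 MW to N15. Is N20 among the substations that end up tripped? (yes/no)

yes

Round 1 — N15 at 190 > 150. N15 trips offline.
  N15 sheds 190 MW to N20, N3, N8: 63 each (1 lost).
    N20: 10+63 = 73 > 70
    N3: 90+63 = 153 ≤ 160
    N8: 10+63 = 73 ≤ 80
Round 2 — N20 trips offline.
  N20 sheds 73 MW: no online neighbours, lost.
No further trips.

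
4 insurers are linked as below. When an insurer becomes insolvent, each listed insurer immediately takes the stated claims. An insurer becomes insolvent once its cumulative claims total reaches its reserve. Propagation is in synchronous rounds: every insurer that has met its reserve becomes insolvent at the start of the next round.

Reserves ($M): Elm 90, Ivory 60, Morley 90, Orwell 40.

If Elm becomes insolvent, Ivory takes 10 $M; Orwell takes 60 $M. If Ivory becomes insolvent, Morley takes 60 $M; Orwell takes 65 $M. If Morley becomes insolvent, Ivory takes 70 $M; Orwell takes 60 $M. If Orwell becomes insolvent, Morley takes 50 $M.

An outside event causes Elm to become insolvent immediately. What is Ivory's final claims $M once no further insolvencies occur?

Round 1 — Elm becomes insolvent (initial).
  Ivory: +10 → 10 < 60
  Orwell: +60 → 60 ≥ 40
Round 2 — Orwell becomes insolvent.
  Morley: +50 → 50 < 90
No further insolvencies.

10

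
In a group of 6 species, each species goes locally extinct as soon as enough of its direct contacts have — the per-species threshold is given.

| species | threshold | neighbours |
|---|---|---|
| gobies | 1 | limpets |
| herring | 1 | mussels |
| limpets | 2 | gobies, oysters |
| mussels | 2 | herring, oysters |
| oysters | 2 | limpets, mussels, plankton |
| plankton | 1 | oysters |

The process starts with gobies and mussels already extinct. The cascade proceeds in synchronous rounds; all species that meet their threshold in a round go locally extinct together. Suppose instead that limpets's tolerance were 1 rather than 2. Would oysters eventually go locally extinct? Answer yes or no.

With limpets's tolerance at 1:
Round 1 — gobies, mussels go locally extinct (initial).
Round 2 — checking thresholds:
  herring: 1 of 1 neighbours ≥ 1, goes locally extinct.
  limpets: 1 of 2 neighbours ≥ 1, goes locally extinct.
  oysters: 1 of 3 neighbours < 2, below threshold.
Round 3 — checking thresholds:
  oysters: 2 of 3 neighbours ≥ 2, goes locally extinct.
Round 4 — checking thresholds:
  plankton: 1 of 1 neighbours ≥ 1, goes locally extinct.
Round 5 — no new extinctions; cascade stops.

yes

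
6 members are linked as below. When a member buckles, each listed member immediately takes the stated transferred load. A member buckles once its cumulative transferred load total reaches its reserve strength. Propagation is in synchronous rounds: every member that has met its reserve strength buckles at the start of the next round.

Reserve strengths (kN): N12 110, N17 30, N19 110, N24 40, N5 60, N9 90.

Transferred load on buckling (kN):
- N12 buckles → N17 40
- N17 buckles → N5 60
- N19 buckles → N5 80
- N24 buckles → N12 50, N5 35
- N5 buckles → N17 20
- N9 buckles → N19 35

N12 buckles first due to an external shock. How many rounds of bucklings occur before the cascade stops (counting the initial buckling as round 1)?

Round 1 — N12 buckles (initial).
  N17: +40 → 40 ≥ 30
Round 2 — N17 buckles.
  N5: +60 → 60 ≥ 60
Round 3 — N5 buckles.
No further bucklings.

3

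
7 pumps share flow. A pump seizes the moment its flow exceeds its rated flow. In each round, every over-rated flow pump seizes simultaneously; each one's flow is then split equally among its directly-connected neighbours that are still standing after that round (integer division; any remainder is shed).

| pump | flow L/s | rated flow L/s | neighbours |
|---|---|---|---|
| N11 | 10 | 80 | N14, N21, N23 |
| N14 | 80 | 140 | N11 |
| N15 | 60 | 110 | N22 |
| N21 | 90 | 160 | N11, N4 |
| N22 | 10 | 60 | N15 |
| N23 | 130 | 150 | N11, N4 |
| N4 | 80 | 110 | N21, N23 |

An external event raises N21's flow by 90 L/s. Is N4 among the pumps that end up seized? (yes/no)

yes

Round 1 — N21 at 180 > 160. N21 seizes.
  N21 sheds 180 L/s to N11, N4: 90 each.
    N11: 10+90 = 100 > 80
    N4: 80+90 = 170 > 110
Round 2 — N11, N4 seize.
  N11 sheds 100 L/s to N14, N23: 50 each.
    N14: 80+50 = 130 ≤ 140
    N23: 130+50 = 180 > 150
  N4 sheds 170 L/s to N23: 170 each.
    N23: 180+170 = 350 > 150
Round 3 — N23 seizes.
  N23 sheds 350 L/s: no online neighbours, lost.
No further seizures.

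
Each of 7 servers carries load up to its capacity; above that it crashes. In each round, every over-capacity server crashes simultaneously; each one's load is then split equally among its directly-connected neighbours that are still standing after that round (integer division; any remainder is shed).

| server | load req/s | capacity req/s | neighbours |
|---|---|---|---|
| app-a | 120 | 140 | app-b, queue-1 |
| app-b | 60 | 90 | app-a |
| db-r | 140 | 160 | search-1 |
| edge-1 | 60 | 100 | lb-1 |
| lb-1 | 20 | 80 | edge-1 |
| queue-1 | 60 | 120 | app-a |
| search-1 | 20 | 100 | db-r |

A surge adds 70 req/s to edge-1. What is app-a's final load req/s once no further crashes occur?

120

Round 1 — edge-1 at 130 > 100. edge-1 crashes.
  edge-1 sheds 130 req/s to lb-1: 130 each.
    lb-1: 20+130 = 150 > 80
Round 2 — lb-1 crashes.
  lb-1 sheds 150 req/s: no online neighbours, lost.
No further crashes.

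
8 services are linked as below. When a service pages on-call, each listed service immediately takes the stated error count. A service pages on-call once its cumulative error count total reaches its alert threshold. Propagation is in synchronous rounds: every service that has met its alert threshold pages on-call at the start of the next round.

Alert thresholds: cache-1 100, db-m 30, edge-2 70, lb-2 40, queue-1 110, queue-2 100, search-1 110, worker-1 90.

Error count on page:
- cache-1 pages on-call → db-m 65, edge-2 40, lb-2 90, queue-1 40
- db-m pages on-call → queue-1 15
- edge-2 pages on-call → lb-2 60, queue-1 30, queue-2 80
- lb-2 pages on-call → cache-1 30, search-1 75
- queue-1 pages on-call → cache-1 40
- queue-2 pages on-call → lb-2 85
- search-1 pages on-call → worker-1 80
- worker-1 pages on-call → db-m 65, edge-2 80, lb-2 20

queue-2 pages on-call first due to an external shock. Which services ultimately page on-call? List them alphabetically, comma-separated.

lb-2, queue-2

Round 1 — queue-2 pages on-call (initial).
  lb-2: +85 → 85 ≥ 40
Round 2 — lb-2 pages on-call.
  cache-1: +30 → 30 < 100
  search-1: +75 → 75 < 110
No further pages.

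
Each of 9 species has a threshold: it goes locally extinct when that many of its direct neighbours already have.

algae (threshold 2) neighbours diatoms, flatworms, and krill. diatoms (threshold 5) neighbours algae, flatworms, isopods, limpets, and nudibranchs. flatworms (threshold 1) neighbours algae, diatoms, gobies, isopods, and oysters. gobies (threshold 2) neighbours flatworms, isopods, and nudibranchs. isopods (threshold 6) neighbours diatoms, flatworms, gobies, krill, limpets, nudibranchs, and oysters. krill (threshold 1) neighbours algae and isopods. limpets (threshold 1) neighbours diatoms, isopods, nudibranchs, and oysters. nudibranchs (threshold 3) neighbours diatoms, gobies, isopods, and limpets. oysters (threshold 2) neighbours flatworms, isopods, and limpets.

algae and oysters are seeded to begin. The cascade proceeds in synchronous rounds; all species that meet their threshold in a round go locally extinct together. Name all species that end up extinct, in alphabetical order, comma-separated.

algae, flatworms, krill, limpets, oysters

Round 1 — algae, oysters go locally extinct (initial).
Round 2 — checking thresholds:
  diatoms: 1 of 5 neighbours < 5, holds.
  flatworms: 2 of 5 neighbours ≥ 1, goes locally extinct.
  isopods: 1 of 7 neighbours < 6, holds.
  krill: 1 of 2 neighbours ≥ 1, goes locally extinct.
  limpets: 1 of 4 neighbours ≥ 1, goes locally extinct.
Round 3 — no new extinctions; cascade stops.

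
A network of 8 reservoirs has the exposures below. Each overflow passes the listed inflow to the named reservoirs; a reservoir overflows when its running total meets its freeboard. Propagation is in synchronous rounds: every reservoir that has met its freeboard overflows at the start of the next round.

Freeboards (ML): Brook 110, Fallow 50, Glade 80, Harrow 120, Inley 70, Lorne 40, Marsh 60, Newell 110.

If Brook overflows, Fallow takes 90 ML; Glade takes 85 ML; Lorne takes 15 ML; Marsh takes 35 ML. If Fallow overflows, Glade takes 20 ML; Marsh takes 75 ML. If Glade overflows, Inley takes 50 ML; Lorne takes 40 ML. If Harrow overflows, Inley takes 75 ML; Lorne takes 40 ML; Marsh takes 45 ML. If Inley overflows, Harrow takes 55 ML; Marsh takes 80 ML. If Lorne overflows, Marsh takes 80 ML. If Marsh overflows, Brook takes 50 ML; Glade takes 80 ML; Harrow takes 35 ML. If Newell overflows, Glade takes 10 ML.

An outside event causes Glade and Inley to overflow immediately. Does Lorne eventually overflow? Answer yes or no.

Round 1 — Glade, Inley overflow (initial).
  Harrow: +55 → 55 < 120
  Lorne: +40 → 40 ≥ 40
  Marsh: +80 → 80 ≥ 60
Round 2 — Lorne, Marsh overflow.
  Brook: +50 → 50 < 110
  Harrow: +35 → 90 < 120
No further overflows.

yes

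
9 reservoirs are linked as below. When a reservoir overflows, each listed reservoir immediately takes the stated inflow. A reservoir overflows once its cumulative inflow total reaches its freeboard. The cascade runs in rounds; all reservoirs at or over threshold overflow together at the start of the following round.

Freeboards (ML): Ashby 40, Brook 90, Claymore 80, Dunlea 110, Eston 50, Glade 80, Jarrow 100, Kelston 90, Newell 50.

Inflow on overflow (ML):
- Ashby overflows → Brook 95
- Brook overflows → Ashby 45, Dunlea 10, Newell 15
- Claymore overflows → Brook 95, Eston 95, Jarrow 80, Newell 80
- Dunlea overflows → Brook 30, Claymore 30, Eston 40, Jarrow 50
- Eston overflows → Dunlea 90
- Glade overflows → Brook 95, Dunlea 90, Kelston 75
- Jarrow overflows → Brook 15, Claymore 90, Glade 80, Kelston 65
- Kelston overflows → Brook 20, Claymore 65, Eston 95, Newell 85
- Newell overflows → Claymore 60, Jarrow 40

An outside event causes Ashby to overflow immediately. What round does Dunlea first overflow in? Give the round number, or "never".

never

Round 1 — Ashby overflows (initial).
  Brook: +95 → 95 ≥ 90
Round 2 — Brook overflows.
  Dunlea: +10 → 10 < 110
  Newell: +15 → 15 < 50
No further overflows.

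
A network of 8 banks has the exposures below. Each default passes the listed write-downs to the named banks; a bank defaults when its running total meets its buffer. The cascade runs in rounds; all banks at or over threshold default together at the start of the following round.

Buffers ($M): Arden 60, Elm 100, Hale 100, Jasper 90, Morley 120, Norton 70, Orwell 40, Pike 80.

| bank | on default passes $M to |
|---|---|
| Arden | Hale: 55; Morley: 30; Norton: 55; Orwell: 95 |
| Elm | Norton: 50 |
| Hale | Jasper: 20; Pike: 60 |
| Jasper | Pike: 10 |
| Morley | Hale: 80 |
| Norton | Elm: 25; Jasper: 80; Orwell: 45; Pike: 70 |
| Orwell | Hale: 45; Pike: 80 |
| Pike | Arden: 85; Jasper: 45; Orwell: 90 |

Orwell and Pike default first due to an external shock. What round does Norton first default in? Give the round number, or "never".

never

Round 1 — Orwell, Pike default (initial).
  Arden: +85 → 85 ≥ 60
  Hale: +45 → 45 < 100
  Jasper: +45 → 45 < 90
Round 2 — Arden defaults.
  Hale: +55 → 100 ≥ 100
  Morley: +30 → 30 < 120
  Norton: +55 → 55 < 70
Round 3 — Hale defaults.
  Jasper: +20 → 65 < 90
No further defaults.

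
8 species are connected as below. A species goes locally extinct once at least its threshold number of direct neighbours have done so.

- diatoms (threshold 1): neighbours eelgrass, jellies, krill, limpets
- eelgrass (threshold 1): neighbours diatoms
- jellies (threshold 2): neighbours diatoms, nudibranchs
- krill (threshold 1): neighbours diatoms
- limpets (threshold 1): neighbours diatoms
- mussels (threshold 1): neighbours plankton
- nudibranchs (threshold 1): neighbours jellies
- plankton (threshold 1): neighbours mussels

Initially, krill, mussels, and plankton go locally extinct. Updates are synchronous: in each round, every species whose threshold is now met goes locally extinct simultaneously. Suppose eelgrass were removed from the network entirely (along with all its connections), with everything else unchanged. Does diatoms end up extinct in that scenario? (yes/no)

yes

With eelgrass removed:
Round 1 — krill, mussels, plankton go locally extinct (initial).
Round 2 — checking thresholds:
  diatoms: 1 of 3 neighbours ≥ 1, goes locally extinct.
Round 3 — checking thresholds:
  jellies: 1 of 2 neighbours < 2, not yet.
  limpets: 1 of 1 neighbours ≥ 1, goes locally extinct.
Round 4 — no new extinctions; cascade stops.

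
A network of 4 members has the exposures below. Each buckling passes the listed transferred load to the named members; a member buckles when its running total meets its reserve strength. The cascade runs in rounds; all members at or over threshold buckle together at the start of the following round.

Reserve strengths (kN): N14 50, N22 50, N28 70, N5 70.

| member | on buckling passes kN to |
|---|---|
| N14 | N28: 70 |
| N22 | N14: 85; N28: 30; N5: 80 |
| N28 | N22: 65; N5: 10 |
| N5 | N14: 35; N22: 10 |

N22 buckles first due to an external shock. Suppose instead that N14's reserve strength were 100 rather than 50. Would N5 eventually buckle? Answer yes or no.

yes

With N14's reserve strength at 100:
Round 1 — N22 buckles (initial).
  N14: +85 → 85 < 100
  N28: +30 → 30 < 70
  N5: +80 → 80 ≥ 70
Round 2 — N5 buckles.
  N14: +35 → 120 ≥ 100
Round 3 — N14 buckles.
  N28: +70 → 100 ≥ 70
Round 4 — N28 buckles.
No further bucklings.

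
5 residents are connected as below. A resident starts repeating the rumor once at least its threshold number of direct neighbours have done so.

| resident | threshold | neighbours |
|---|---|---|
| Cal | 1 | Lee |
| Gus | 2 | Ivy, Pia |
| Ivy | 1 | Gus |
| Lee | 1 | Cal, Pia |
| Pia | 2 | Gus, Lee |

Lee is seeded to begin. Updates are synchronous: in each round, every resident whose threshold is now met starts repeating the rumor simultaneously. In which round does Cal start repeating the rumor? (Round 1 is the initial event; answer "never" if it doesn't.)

Round 1 — Lee starts repeating the rumor (initial).
Round 2 — checking thresholds:
  Cal: 1 of 1 neighbours ≥ 1, starts repeating the rumor.
  Pia: 1 of 2 neighbours < 2, holds.
Round 3 — no new spreads; cascade stops.

2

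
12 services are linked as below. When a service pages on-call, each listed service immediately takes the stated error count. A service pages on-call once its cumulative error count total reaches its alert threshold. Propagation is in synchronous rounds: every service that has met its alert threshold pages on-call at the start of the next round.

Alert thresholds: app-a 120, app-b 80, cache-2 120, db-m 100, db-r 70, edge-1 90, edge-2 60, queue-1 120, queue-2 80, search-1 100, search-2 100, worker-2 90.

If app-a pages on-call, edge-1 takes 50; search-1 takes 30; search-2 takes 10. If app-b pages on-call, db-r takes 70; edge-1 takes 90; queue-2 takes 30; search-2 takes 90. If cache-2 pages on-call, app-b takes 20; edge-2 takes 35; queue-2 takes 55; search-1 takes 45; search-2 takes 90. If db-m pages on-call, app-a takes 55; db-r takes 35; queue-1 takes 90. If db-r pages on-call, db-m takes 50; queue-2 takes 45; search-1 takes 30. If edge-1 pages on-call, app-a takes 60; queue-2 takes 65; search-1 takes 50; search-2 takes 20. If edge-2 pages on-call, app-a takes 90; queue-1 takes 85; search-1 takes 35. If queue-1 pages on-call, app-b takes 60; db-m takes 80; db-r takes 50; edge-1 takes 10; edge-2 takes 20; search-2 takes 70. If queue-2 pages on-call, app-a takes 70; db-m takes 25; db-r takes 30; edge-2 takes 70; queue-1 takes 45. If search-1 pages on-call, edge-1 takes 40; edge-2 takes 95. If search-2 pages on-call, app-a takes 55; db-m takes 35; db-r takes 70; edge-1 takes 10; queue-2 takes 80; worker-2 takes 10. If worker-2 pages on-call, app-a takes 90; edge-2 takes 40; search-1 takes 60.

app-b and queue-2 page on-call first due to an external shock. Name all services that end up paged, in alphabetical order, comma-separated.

app-a, app-b, db-m, db-r, edge-1, edge-2, queue-1, queue-2, search-1, search-2

Round 1 — app-b, queue-2 page on-call (initial).
  app-a: +70 → 70 < 120
  db-m: +25 → 25 < 100
  db-r: +70+30 → 100 ≥ 70
  edge-1: +90 → 90 ≥ 90
  edge-2: +70 → 70 ≥ 60
  queue-1: +45 → 45 < 120
  search-2: +90 → 90 < 100
Round 2 — db-r, edge-1, edge-2 page on-call.
  app-a: +60+90 → 220 ≥ 120
  db-m: +50 → 75 < 100
  queue-1: +85 → 130 ≥ 120
  search-1: +30+50+35 → 115 ≥ 100
  search-2: +20 → 110 ≥ 100
Round 3 — app-a, queue-1, search-1, search-2 page on-call.
  db-m: +80+35 → 190 ≥ 100
  worker-2: +10 → 10 < 90
Round 4 — db-m pages on-call.
No further pages.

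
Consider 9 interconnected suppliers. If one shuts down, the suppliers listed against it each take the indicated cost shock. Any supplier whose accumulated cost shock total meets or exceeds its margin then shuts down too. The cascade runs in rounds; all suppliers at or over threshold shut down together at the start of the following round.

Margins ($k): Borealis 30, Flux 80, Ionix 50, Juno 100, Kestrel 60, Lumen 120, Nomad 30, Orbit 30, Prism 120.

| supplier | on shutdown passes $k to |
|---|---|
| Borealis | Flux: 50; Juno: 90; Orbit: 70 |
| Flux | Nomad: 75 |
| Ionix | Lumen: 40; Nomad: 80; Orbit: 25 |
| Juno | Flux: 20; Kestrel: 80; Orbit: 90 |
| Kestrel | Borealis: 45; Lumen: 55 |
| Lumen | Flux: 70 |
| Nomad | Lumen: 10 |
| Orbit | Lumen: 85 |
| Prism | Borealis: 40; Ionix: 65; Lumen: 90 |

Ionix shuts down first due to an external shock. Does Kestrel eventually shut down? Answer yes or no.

Round 1 — Ionix shuts down (initial).
  Lumen: +40 → 40 < 120
  Nomad: +80 → 80 ≥ 30
  Orbit: +25 → 25 < 30
Round 2 — Nomad shuts down.
  Lumen: +10 → 50 < 120
No further shutdowns.

no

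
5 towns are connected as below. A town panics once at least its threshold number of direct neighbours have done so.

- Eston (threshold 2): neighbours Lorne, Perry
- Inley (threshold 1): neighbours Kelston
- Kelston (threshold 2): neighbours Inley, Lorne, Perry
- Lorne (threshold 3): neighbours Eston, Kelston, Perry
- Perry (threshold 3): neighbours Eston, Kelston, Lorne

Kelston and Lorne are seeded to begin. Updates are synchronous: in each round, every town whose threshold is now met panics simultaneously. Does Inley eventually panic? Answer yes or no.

yes

Round 1 — Kelston, Lorne panic (initial).
Round 2 — checking thresholds:
  Eston: 1 of 2 neighbours < 2, not yet.
  Inley: 1 of 1 neighbours ≥ 1, panics.
  Perry: 2 of 3 neighbours < 3, not yet.
Round 3 — no new panics; cascade stops.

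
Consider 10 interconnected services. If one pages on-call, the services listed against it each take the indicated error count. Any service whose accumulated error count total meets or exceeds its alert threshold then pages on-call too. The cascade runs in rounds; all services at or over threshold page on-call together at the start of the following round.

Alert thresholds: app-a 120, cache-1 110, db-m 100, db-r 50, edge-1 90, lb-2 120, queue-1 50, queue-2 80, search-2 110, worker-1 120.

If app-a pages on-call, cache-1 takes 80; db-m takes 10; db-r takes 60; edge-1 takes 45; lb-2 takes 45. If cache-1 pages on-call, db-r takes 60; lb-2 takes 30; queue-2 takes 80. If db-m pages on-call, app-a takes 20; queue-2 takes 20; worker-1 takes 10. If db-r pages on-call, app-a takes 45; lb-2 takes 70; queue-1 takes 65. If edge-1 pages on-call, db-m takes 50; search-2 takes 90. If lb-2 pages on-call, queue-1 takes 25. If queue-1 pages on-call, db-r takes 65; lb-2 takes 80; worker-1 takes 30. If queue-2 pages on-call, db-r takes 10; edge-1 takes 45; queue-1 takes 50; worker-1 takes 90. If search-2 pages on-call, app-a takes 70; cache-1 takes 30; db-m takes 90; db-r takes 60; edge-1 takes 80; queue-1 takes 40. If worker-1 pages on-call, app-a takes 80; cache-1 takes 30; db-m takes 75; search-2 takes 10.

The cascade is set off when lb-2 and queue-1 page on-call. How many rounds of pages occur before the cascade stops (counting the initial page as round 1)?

2

Round 1 — lb-2, queue-1 page on-call (initial).
  db-r: +65 → 65 ≥ 50
  worker-1: +30 → 30 < 120
Round 2 — db-r pages on-call.
  app-a: +45 → 45 < 120
No further pages.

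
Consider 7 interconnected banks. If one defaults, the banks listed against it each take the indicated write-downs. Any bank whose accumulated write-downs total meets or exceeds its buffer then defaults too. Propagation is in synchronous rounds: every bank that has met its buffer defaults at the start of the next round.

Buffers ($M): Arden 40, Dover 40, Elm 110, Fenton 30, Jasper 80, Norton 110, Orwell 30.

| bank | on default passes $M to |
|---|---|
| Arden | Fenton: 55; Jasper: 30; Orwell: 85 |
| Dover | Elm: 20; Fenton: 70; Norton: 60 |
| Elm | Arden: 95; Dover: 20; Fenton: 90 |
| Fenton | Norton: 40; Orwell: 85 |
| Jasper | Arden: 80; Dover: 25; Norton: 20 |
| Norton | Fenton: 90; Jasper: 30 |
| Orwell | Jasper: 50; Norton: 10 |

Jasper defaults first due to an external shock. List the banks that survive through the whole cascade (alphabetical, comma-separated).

Round 1 — Jasper defaults (initial).
  Arden: +80 → 80 ≥ 40
  Dover: +25 → 25 < 40
  Norton: +20 → 20 < 110
Round 2 — Arden defaults.
  Fenton: +55 → 55 ≥ 30
  Orwell: +85 → 85 ≥ 30
Round 3 — Fenton, Orwell default.
  Norton: +40+10 → 70 < 110
No further defaults.

Dover, Elm, Norton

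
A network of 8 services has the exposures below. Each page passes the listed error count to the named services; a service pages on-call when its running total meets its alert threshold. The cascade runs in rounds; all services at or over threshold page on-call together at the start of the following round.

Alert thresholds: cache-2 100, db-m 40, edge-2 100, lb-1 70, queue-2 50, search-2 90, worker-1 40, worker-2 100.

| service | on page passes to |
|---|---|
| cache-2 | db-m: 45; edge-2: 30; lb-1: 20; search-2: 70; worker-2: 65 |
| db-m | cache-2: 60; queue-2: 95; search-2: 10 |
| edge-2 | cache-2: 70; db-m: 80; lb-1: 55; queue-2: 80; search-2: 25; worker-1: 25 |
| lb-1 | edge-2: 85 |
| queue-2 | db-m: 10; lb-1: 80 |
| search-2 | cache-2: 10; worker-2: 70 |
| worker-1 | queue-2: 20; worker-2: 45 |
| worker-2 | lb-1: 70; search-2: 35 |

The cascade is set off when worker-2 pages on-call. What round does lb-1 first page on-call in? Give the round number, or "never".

Round 1 — worker-2 pages on-call (initial).
  lb-1: +70 → 70 ≥ 70
  search-2: +35 → 35 < 90
Round 2 — lb-1 pages on-call.
  edge-2: +85 → 85 < 100
No further pages.

2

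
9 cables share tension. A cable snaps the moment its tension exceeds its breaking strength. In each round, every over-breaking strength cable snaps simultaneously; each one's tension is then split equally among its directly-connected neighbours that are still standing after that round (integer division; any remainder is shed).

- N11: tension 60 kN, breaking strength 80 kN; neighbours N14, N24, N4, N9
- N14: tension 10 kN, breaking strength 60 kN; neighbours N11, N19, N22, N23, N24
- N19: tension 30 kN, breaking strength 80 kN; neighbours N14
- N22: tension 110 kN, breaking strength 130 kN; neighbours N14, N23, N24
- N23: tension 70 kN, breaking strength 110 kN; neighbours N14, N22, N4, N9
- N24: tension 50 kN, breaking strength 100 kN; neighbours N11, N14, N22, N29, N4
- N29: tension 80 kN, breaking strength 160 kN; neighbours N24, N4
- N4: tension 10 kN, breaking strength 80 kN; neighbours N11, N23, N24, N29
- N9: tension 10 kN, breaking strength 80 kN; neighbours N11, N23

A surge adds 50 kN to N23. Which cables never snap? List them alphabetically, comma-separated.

Round 1 — N23 at 120 > 110. N23 snaps.
  N23 sheds 120 kN to N14, N22, N4, N9: 30 each.
    N14: 10+30 = 40 ≤ 60
    N22: 110+30 = 140 > 130
    N4: 10+30 = 40 ≤ 80
    N9: 10+30 = 40 ≤ 80
Round 2 — N22 snaps.
  N22 sheds 140 kN to N14, N24: 70 each.
    N14: 40+70 = 110 > 60
    N24: 50+70 = 120 > 100
Round 3 — N14, N24 snap.
  N14 sheds 110 kN to N11, N19: 55 each.
    N11: 60+55 = 115 > 80
    N19: 30+55 = 85 > 80
  N24 sheds 120 kN to N11, N29, N4: 40 each.
    N11: 115+40 = 155 > 80
    N29: 80+40 = 120 ≤ 160
    N4: 40+40 = 80 ≤ 80
Round 4 — N11, N19 snap.
  N11 sheds 155 kN to N4, N9: 77 each (1 lost).
    N4: 80+77 = 157 > 80
    N9: 40+77 = 117 > 80
  N19 sheds 85 kN: no online neighbours, lost.
Round 5 — N4, N9 snap.
  N4 sheds 157 kN to N29: 157 each.
    N29: 120+157 = 277 > 160
  N9 sheds 117 kN: no online neighbours, lost.
Round 6 — N29 snaps.
  N29 sheds 277 kN: no online neighbours, lost.
No further breaks.

none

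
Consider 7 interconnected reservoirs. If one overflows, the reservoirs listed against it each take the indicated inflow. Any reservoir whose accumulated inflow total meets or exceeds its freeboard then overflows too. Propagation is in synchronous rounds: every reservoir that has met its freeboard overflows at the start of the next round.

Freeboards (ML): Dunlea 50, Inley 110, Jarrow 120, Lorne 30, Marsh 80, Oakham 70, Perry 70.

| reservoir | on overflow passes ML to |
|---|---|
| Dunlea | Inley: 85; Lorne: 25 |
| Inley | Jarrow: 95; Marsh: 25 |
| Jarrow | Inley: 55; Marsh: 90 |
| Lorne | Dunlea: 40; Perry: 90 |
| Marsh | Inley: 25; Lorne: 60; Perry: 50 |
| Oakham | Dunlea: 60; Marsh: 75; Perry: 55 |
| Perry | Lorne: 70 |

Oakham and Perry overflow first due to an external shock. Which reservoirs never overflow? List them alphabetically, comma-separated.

Inley, Jarrow, Marsh

Round 1 — Oakham, Perry overflow (initial).
  Dunlea: +60 → 60 ≥ 50
  Lorne: +70 → 70 ≥ 30
  Marsh: +75 → 75 < 80
Round 2 — Dunlea, Lorne overflow.
  Inley: +85 → 85 < 110
No further overflows.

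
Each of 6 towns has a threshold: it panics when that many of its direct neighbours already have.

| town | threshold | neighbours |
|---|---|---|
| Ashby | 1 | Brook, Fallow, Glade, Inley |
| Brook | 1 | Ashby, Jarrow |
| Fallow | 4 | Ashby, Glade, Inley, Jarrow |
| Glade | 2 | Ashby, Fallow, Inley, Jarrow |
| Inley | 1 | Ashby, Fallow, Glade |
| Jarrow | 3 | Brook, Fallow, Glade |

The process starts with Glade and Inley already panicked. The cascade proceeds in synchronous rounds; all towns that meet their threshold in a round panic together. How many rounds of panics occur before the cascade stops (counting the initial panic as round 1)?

3

Round 1 — Glade, Inley panic (initial).
Round 2 — checking thresholds:
  Ashby: 2 of 4 neighbours ≥ 1, panics.
  Fallow: 2 of 4 neighbours < 4, holds.
  Jarrow: 1 of 3 neighbours < 3, holds.
Round 3 — checking thresholds:
  Brook: 1 of 2 neighbours ≥ 1, panics.
  Fallow: 3 of 4 neighbours < 4, holds.
  Jarrow: 1 of 3 neighbours < 3, holds.
Round 4 — no new panics; cascade stops.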